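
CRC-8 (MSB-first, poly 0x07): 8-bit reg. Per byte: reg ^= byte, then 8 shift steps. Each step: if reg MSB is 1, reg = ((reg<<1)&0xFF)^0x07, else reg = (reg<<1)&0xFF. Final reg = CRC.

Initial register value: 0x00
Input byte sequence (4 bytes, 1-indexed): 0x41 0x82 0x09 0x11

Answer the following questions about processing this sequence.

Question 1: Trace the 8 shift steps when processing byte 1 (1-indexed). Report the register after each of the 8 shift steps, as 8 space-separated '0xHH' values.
Register before byte 1: 0x00
After XOR with byte 0x41: 0x41

Answer: 0x82 0x03 0x06 0x0C 0x18 0x30 0x60 0xC0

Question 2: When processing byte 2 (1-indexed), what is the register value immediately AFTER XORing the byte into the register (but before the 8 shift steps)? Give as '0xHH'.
Register before byte 2: 0xC0
Byte 2: 0x82
0xC0 XOR 0x82 = 0x42

Answer: 0x42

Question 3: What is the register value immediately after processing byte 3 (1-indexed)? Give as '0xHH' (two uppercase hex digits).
Answer: 0x4E

Derivation:
After byte 1 (0x41): reg=0xC0
After byte 2 (0x82): reg=0xC9
After byte 3 (0x09): reg=0x4E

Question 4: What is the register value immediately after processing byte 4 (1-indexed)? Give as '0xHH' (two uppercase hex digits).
Answer: 0x9A

Derivation:
After byte 1 (0x41): reg=0xC0
After byte 2 (0x82): reg=0xC9
After byte 3 (0x09): reg=0x4E
After byte 4 (0x11): reg=0x9A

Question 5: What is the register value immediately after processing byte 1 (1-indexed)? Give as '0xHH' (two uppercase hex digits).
After byte 1 (0x41): reg=0xC0

Answer: 0xC0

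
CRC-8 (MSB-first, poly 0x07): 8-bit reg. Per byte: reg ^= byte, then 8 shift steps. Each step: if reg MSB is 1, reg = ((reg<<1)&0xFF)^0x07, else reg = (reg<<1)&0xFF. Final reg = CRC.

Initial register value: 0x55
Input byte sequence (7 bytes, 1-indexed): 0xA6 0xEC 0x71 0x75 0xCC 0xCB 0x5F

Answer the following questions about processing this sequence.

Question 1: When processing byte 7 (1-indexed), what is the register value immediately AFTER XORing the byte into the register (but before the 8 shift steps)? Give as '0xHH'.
Answer: 0x5B

Derivation:
Register before byte 7: 0x04
Byte 7: 0x5F
0x04 XOR 0x5F = 0x5B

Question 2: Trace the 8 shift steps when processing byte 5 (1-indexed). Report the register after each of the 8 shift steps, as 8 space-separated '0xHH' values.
After byte 1 (0xA6): reg=0xD7
After byte 2 (0xEC): reg=0xA1
After byte 3 (0x71): reg=0x3E
After byte 4 (0x75): reg=0xF6
Register before byte 5: 0xF6
After XOR with byte 0xCC: 0x3A

Answer: 0x74 0xE8 0xD7 0xA9 0x55 0xAA 0x53 0xA6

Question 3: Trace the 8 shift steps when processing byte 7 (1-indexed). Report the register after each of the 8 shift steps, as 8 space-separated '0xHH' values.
After byte 1 (0xA6): reg=0xD7
After byte 2 (0xEC): reg=0xA1
After byte 3 (0x71): reg=0x3E
After byte 4 (0x75): reg=0xF6
After byte 5 (0xCC): reg=0xA6
After byte 6 (0xCB): reg=0x04
Register before byte 7: 0x04
After XOR with byte 0x5F: 0x5B

Answer: 0xB6 0x6B 0xD6 0xAB 0x51 0xA2 0x43 0x86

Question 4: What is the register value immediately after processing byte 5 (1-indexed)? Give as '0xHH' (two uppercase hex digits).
Answer: 0xA6

Derivation:
After byte 1 (0xA6): reg=0xD7
After byte 2 (0xEC): reg=0xA1
After byte 3 (0x71): reg=0x3E
After byte 4 (0x75): reg=0xF6
After byte 5 (0xCC): reg=0xA6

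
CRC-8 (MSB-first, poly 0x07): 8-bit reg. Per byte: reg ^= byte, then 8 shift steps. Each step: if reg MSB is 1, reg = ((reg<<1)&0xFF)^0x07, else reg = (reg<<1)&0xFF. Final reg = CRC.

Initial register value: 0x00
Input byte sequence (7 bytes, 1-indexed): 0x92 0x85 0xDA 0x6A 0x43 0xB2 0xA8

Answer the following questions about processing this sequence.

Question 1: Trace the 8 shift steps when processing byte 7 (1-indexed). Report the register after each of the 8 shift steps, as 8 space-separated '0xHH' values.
Answer: 0x23 0x46 0x8C 0x1F 0x3E 0x7C 0xF8 0xF7

Derivation:
After byte 1 (0x92): reg=0xF7
After byte 2 (0x85): reg=0x59
After byte 3 (0xDA): reg=0x80
After byte 4 (0x6A): reg=0x98
After byte 5 (0x43): reg=0x0F
After byte 6 (0xB2): reg=0x3A
Register before byte 7: 0x3A
After XOR with byte 0xA8: 0x92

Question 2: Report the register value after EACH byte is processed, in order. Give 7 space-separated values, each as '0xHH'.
0xF7 0x59 0x80 0x98 0x0F 0x3A 0xF7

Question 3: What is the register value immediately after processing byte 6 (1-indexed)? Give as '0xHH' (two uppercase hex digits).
Answer: 0x3A

Derivation:
After byte 1 (0x92): reg=0xF7
After byte 2 (0x85): reg=0x59
After byte 3 (0xDA): reg=0x80
After byte 4 (0x6A): reg=0x98
After byte 5 (0x43): reg=0x0F
After byte 6 (0xB2): reg=0x3A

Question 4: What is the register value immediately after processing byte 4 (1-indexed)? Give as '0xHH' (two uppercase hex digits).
Answer: 0x98

Derivation:
After byte 1 (0x92): reg=0xF7
After byte 2 (0x85): reg=0x59
After byte 3 (0xDA): reg=0x80
After byte 4 (0x6A): reg=0x98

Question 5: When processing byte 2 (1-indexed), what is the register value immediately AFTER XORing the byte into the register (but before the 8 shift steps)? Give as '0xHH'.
Answer: 0x72

Derivation:
Register before byte 2: 0xF7
Byte 2: 0x85
0xF7 XOR 0x85 = 0x72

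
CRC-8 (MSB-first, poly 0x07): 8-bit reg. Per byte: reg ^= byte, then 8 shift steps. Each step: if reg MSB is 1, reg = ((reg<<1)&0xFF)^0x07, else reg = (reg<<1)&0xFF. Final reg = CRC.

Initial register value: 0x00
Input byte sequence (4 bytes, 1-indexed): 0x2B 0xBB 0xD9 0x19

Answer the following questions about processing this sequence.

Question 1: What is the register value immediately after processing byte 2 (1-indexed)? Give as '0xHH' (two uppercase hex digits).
Answer: 0x11

Derivation:
After byte 1 (0x2B): reg=0xD1
After byte 2 (0xBB): reg=0x11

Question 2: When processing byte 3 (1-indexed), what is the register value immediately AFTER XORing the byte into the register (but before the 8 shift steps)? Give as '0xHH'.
Answer: 0xC8

Derivation:
Register before byte 3: 0x11
Byte 3: 0xD9
0x11 XOR 0xD9 = 0xC8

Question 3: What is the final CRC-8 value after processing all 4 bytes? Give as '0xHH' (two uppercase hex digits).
After byte 1 (0x2B): reg=0xD1
After byte 2 (0xBB): reg=0x11
After byte 3 (0xD9): reg=0x76
After byte 4 (0x19): reg=0x0A

Answer: 0x0A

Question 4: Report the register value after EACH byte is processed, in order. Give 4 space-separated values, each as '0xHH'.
0xD1 0x11 0x76 0x0A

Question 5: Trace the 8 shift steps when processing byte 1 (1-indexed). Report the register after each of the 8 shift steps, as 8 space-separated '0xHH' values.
Answer: 0x56 0xAC 0x5F 0xBE 0x7B 0xF6 0xEB 0xD1

Derivation:
Register before byte 1: 0x00
After XOR with byte 0x2B: 0x2B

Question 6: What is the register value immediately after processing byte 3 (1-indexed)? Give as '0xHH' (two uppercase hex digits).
After byte 1 (0x2B): reg=0xD1
After byte 2 (0xBB): reg=0x11
After byte 3 (0xD9): reg=0x76

Answer: 0x76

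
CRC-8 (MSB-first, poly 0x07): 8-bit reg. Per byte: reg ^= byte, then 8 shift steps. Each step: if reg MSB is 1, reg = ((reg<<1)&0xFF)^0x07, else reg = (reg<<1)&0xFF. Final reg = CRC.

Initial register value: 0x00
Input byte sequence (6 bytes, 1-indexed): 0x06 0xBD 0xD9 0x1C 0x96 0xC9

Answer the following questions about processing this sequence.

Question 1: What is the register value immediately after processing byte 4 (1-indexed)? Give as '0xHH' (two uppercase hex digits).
After byte 1 (0x06): reg=0x12
After byte 2 (0xBD): reg=0x44
After byte 3 (0xD9): reg=0xDA
After byte 4 (0x1C): reg=0x5C

Answer: 0x5C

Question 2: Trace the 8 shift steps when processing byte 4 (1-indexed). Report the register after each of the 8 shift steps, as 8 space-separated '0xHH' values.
After byte 1 (0x06): reg=0x12
After byte 2 (0xBD): reg=0x44
After byte 3 (0xD9): reg=0xDA
Register before byte 4: 0xDA
After XOR with byte 0x1C: 0xC6

Answer: 0x8B 0x11 0x22 0x44 0x88 0x17 0x2E 0x5C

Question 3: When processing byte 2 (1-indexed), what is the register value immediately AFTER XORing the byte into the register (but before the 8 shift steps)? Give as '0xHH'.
Answer: 0xAF

Derivation:
Register before byte 2: 0x12
Byte 2: 0xBD
0x12 XOR 0xBD = 0xAF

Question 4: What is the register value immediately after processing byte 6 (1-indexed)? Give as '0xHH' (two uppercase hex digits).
After byte 1 (0x06): reg=0x12
After byte 2 (0xBD): reg=0x44
After byte 3 (0xD9): reg=0xDA
After byte 4 (0x1C): reg=0x5C
After byte 5 (0x96): reg=0x78
After byte 6 (0xC9): reg=0x1E

Answer: 0x1E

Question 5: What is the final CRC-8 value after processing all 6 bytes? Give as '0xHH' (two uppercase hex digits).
Answer: 0x1E

Derivation:
After byte 1 (0x06): reg=0x12
After byte 2 (0xBD): reg=0x44
After byte 3 (0xD9): reg=0xDA
After byte 4 (0x1C): reg=0x5C
After byte 5 (0x96): reg=0x78
After byte 6 (0xC9): reg=0x1E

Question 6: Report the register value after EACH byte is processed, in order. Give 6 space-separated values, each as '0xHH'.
0x12 0x44 0xDA 0x5C 0x78 0x1E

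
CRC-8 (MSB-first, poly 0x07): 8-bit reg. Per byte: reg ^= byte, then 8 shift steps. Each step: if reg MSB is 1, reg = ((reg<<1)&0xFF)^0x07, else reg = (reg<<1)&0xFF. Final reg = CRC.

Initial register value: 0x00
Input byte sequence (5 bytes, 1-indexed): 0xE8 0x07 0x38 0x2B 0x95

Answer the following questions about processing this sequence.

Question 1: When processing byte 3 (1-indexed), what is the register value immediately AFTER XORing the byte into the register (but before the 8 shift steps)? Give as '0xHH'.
Register before byte 3: 0xFE
Byte 3: 0x38
0xFE XOR 0x38 = 0xC6

Answer: 0xC6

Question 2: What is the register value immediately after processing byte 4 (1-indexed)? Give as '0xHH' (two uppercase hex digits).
Answer: 0x42

Derivation:
After byte 1 (0xE8): reg=0x96
After byte 2 (0x07): reg=0xFE
After byte 3 (0x38): reg=0x5C
After byte 4 (0x2B): reg=0x42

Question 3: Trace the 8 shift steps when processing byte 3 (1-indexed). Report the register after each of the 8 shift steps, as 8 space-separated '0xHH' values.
After byte 1 (0xE8): reg=0x96
After byte 2 (0x07): reg=0xFE
Register before byte 3: 0xFE
After XOR with byte 0x38: 0xC6

Answer: 0x8B 0x11 0x22 0x44 0x88 0x17 0x2E 0x5C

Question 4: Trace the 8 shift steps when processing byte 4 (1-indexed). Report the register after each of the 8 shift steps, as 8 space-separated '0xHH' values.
After byte 1 (0xE8): reg=0x96
After byte 2 (0x07): reg=0xFE
After byte 3 (0x38): reg=0x5C
Register before byte 4: 0x5C
After XOR with byte 0x2B: 0x77

Answer: 0xEE 0xDB 0xB1 0x65 0xCA 0x93 0x21 0x42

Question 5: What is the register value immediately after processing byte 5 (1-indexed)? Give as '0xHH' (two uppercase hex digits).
After byte 1 (0xE8): reg=0x96
After byte 2 (0x07): reg=0xFE
After byte 3 (0x38): reg=0x5C
After byte 4 (0x2B): reg=0x42
After byte 5 (0x95): reg=0x2B

Answer: 0x2B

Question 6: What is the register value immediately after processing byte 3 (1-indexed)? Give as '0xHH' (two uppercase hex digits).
After byte 1 (0xE8): reg=0x96
After byte 2 (0x07): reg=0xFE
After byte 3 (0x38): reg=0x5C

Answer: 0x5C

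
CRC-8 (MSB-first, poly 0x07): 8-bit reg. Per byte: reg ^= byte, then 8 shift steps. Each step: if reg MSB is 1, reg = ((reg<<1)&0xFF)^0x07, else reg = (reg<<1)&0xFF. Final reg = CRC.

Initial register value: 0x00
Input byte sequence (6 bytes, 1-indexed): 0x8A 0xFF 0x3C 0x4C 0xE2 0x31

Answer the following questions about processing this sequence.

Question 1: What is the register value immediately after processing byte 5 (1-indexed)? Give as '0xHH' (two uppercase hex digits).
After byte 1 (0x8A): reg=0xBF
After byte 2 (0xFF): reg=0xC7
After byte 3 (0x3C): reg=0xEF
After byte 4 (0x4C): reg=0x60
After byte 5 (0xE2): reg=0x87

Answer: 0x87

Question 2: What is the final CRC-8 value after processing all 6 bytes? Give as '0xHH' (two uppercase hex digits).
After byte 1 (0x8A): reg=0xBF
After byte 2 (0xFF): reg=0xC7
After byte 3 (0x3C): reg=0xEF
After byte 4 (0x4C): reg=0x60
After byte 5 (0xE2): reg=0x87
After byte 6 (0x31): reg=0x0B

Answer: 0x0B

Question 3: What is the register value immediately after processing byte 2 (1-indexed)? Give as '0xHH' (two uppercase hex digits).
Answer: 0xC7

Derivation:
After byte 1 (0x8A): reg=0xBF
After byte 2 (0xFF): reg=0xC7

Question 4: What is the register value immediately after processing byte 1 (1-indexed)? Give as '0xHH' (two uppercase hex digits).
After byte 1 (0x8A): reg=0xBF

Answer: 0xBF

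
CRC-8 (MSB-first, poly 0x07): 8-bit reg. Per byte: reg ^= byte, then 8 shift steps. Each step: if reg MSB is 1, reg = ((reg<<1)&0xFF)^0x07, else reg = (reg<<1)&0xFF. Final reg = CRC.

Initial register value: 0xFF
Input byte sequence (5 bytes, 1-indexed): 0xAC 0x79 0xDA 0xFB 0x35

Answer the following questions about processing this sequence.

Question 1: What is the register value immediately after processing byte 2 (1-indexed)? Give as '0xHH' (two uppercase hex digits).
After byte 1 (0xAC): reg=0xBE
After byte 2 (0x79): reg=0x5B

Answer: 0x5B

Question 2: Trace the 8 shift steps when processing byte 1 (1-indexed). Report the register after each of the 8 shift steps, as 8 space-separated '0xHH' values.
Register before byte 1: 0xFF
After XOR with byte 0xAC: 0x53

Answer: 0xA6 0x4B 0x96 0x2B 0x56 0xAC 0x5F 0xBE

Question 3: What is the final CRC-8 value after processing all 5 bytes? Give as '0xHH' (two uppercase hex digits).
After byte 1 (0xAC): reg=0xBE
After byte 2 (0x79): reg=0x5B
After byte 3 (0xDA): reg=0x8E
After byte 4 (0xFB): reg=0x4C
After byte 5 (0x35): reg=0x68

Answer: 0x68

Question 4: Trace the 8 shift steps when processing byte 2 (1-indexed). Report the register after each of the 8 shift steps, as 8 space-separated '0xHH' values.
After byte 1 (0xAC): reg=0xBE
Register before byte 2: 0xBE
After XOR with byte 0x79: 0xC7

Answer: 0x89 0x15 0x2A 0x54 0xA8 0x57 0xAE 0x5B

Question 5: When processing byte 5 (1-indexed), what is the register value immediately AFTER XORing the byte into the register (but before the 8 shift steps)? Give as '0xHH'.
Register before byte 5: 0x4C
Byte 5: 0x35
0x4C XOR 0x35 = 0x79

Answer: 0x79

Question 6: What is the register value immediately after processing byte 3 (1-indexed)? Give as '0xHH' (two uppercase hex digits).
Answer: 0x8E

Derivation:
After byte 1 (0xAC): reg=0xBE
After byte 2 (0x79): reg=0x5B
After byte 3 (0xDA): reg=0x8E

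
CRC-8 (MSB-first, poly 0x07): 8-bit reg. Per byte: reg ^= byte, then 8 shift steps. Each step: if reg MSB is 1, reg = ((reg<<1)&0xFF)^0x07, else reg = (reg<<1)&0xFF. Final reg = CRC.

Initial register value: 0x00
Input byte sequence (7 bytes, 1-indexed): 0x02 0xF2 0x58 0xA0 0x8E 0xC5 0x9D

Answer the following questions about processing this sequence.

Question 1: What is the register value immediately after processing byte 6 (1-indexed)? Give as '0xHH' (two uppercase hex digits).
After byte 1 (0x02): reg=0x0E
After byte 2 (0xF2): reg=0xFA
After byte 3 (0x58): reg=0x67
After byte 4 (0xA0): reg=0x5B
After byte 5 (0x8E): reg=0x25
After byte 6 (0xC5): reg=0xAE

Answer: 0xAE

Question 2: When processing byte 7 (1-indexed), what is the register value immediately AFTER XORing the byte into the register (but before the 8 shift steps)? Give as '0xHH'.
Register before byte 7: 0xAE
Byte 7: 0x9D
0xAE XOR 0x9D = 0x33

Answer: 0x33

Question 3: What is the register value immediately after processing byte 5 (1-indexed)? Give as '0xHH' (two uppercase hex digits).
Answer: 0x25

Derivation:
After byte 1 (0x02): reg=0x0E
After byte 2 (0xF2): reg=0xFA
After byte 3 (0x58): reg=0x67
After byte 4 (0xA0): reg=0x5B
After byte 5 (0x8E): reg=0x25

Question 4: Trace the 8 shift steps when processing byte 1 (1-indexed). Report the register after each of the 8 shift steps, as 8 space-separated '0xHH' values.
Answer: 0x04 0x08 0x10 0x20 0x40 0x80 0x07 0x0E

Derivation:
Register before byte 1: 0x00
After XOR with byte 0x02: 0x02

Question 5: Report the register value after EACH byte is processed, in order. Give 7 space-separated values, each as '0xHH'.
0x0E 0xFA 0x67 0x5B 0x25 0xAE 0x99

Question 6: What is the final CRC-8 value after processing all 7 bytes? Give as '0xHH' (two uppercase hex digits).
Answer: 0x99

Derivation:
After byte 1 (0x02): reg=0x0E
After byte 2 (0xF2): reg=0xFA
After byte 3 (0x58): reg=0x67
After byte 4 (0xA0): reg=0x5B
After byte 5 (0x8E): reg=0x25
After byte 6 (0xC5): reg=0xAE
After byte 7 (0x9D): reg=0x99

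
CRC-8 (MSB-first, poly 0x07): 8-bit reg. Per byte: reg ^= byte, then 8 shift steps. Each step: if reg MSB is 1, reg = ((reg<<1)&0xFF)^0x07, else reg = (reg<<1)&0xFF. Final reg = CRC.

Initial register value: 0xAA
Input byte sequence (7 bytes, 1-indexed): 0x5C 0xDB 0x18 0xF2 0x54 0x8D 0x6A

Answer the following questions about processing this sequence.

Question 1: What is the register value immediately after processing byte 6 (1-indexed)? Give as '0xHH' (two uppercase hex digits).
After byte 1 (0x5C): reg=0xCC
After byte 2 (0xDB): reg=0x65
After byte 3 (0x18): reg=0x74
After byte 4 (0xF2): reg=0x9B
After byte 5 (0x54): reg=0x63
After byte 6 (0x8D): reg=0x84

Answer: 0x84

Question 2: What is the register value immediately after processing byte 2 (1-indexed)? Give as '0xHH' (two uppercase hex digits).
Answer: 0x65

Derivation:
After byte 1 (0x5C): reg=0xCC
After byte 2 (0xDB): reg=0x65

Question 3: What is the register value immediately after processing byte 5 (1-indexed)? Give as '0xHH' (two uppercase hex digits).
Answer: 0x63

Derivation:
After byte 1 (0x5C): reg=0xCC
After byte 2 (0xDB): reg=0x65
After byte 3 (0x18): reg=0x74
After byte 4 (0xF2): reg=0x9B
After byte 5 (0x54): reg=0x63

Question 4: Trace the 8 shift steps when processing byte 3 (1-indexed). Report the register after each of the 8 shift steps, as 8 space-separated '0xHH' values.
Answer: 0xFA 0xF3 0xE1 0xC5 0x8D 0x1D 0x3A 0x74

Derivation:
After byte 1 (0x5C): reg=0xCC
After byte 2 (0xDB): reg=0x65
Register before byte 3: 0x65
After XOR with byte 0x18: 0x7D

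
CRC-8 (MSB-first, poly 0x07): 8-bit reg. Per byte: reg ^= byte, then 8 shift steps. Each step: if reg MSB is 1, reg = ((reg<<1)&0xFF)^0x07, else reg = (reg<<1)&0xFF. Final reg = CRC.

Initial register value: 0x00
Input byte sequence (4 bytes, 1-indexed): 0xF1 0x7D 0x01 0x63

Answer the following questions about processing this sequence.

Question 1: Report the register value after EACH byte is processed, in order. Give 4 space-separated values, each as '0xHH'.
0xD9 0x75 0x4B 0xD8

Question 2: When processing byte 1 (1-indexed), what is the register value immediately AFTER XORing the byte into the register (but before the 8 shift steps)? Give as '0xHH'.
Register before byte 1: 0x00
Byte 1: 0xF1
0x00 XOR 0xF1 = 0xF1

Answer: 0xF1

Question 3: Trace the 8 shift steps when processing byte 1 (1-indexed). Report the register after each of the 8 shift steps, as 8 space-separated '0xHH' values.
Register before byte 1: 0x00
After XOR with byte 0xF1: 0xF1

Answer: 0xE5 0xCD 0x9D 0x3D 0x7A 0xF4 0xEF 0xD9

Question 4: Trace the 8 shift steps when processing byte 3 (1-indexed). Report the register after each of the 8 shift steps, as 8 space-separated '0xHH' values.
After byte 1 (0xF1): reg=0xD9
After byte 2 (0x7D): reg=0x75
Register before byte 3: 0x75
After XOR with byte 0x01: 0x74

Answer: 0xE8 0xD7 0xA9 0x55 0xAA 0x53 0xA6 0x4B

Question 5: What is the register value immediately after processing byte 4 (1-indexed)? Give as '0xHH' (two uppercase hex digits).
Answer: 0xD8

Derivation:
After byte 1 (0xF1): reg=0xD9
After byte 2 (0x7D): reg=0x75
After byte 3 (0x01): reg=0x4B
After byte 4 (0x63): reg=0xD8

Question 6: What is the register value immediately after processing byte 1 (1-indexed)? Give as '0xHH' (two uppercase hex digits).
After byte 1 (0xF1): reg=0xD9

Answer: 0xD9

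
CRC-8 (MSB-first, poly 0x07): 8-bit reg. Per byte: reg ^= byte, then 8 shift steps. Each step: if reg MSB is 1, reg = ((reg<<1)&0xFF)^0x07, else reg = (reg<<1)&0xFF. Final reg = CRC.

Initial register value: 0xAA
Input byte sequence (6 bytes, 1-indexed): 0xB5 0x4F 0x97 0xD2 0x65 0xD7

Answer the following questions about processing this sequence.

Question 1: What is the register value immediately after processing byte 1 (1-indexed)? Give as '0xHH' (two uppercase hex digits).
After byte 1 (0xB5): reg=0x5D

Answer: 0x5D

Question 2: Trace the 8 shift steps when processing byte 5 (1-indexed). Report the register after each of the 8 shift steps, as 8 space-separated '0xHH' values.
After byte 1 (0xB5): reg=0x5D
After byte 2 (0x4F): reg=0x7E
After byte 3 (0x97): reg=0x91
After byte 4 (0xD2): reg=0xCE
Register before byte 5: 0xCE
After XOR with byte 0x65: 0xAB

Answer: 0x51 0xA2 0x43 0x86 0x0B 0x16 0x2C 0x58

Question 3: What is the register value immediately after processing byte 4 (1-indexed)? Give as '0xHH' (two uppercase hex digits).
Answer: 0xCE

Derivation:
After byte 1 (0xB5): reg=0x5D
After byte 2 (0x4F): reg=0x7E
After byte 3 (0x97): reg=0x91
After byte 4 (0xD2): reg=0xCE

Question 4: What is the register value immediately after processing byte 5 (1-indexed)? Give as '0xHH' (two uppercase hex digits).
Answer: 0x58

Derivation:
After byte 1 (0xB5): reg=0x5D
After byte 2 (0x4F): reg=0x7E
After byte 3 (0x97): reg=0x91
After byte 4 (0xD2): reg=0xCE
After byte 5 (0x65): reg=0x58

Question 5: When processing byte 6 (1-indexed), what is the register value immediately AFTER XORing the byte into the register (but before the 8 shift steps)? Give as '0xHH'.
Register before byte 6: 0x58
Byte 6: 0xD7
0x58 XOR 0xD7 = 0x8F

Answer: 0x8F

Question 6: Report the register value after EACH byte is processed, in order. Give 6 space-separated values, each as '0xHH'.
0x5D 0x7E 0x91 0xCE 0x58 0xA4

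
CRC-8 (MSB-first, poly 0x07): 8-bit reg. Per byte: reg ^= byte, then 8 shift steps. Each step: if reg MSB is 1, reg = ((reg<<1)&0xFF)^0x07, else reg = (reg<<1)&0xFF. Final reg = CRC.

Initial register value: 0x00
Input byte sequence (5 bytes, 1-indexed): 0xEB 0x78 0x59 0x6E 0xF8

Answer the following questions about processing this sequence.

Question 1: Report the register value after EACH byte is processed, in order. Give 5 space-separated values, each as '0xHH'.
0x9F 0xBB 0xA0 0x64 0xDD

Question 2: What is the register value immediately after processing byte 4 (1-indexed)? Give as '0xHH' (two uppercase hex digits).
After byte 1 (0xEB): reg=0x9F
After byte 2 (0x78): reg=0xBB
After byte 3 (0x59): reg=0xA0
After byte 4 (0x6E): reg=0x64

Answer: 0x64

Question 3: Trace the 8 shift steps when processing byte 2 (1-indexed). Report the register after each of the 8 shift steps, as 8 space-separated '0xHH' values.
After byte 1 (0xEB): reg=0x9F
Register before byte 2: 0x9F
After XOR with byte 0x78: 0xE7

Answer: 0xC9 0x95 0x2D 0x5A 0xB4 0x6F 0xDE 0xBB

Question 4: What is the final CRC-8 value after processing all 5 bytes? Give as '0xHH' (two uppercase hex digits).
After byte 1 (0xEB): reg=0x9F
After byte 2 (0x78): reg=0xBB
After byte 3 (0x59): reg=0xA0
After byte 4 (0x6E): reg=0x64
After byte 5 (0xF8): reg=0xDD

Answer: 0xDD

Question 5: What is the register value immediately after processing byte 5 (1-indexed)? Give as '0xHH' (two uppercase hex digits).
Answer: 0xDD

Derivation:
After byte 1 (0xEB): reg=0x9F
After byte 2 (0x78): reg=0xBB
After byte 3 (0x59): reg=0xA0
After byte 4 (0x6E): reg=0x64
After byte 5 (0xF8): reg=0xDD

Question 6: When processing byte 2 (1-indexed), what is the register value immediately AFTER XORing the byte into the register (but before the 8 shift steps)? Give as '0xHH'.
Register before byte 2: 0x9F
Byte 2: 0x78
0x9F XOR 0x78 = 0xE7

Answer: 0xE7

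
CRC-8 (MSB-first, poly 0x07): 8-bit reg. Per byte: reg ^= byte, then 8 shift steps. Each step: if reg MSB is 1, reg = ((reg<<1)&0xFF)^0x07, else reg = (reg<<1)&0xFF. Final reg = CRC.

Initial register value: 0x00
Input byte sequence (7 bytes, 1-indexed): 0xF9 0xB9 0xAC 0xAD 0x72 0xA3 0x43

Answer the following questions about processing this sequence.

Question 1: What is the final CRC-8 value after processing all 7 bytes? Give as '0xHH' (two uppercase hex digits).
Answer: 0x9B

Derivation:
After byte 1 (0xF9): reg=0xE1
After byte 2 (0xB9): reg=0x8F
After byte 3 (0xAC): reg=0xE9
After byte 4 (0xAD): reg=0xDB
After byte 5 (0x72): reg=0x56
After byte 6 (0xA3): reg=0xC5
After byte 7 (0x43): reg=0x9B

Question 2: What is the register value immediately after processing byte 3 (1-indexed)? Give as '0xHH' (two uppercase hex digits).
Answer: 0xE9

Derivation:
After byte 1 (0xF9): reg=0xE1
After byte 2 (0xB9): reg=0x8F
After byte 3 (0xAC): reg=0xE9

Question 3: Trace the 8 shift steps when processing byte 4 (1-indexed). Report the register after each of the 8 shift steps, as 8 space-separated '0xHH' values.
After byte 1 (0xF9): reg=0xE1
After byte 2 (0xB9): reg=0x8F
After byte 3 (0xAC): reg=0xE9
Register before byte 4: 0xE9
After XOR with byte 0xAD: 0x44

Answer: 0x88 0x17 0x2E 0x5C 0xB8 0x77 0xEE 0xDB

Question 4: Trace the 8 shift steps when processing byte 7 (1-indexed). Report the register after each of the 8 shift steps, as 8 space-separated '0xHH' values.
After byte 1 (0xF9): reg=0xE1
After byte 2 (0xB9): reg=0x8F
After byte 3 (0xAC): reg=0xE9
After byte 4 (0xAD): reg=0xDB
After byte 5 (0x72): reg=0x56
After byte 6 (0xA3): reg=0xC5
Register before byte 7: 0xC5
After XOR with byte 0x43: 0x86

Answer: 0x0B 0x16 0x2C 0x58 0xB0 0x67 0xCE 0x9B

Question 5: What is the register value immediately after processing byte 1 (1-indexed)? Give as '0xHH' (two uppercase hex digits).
After byte 1 (0xF9): reg=0xE1

Answer: 0xE1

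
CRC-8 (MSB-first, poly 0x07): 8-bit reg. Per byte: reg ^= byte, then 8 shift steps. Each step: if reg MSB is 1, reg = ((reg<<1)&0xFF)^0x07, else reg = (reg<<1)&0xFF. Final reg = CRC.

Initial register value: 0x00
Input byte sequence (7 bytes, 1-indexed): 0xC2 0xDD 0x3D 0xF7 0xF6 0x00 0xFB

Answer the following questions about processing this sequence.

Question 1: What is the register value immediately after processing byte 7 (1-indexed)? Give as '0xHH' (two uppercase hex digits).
After byte 1 (0xC2): reg=0x40
After byte 2 (0xDD): reg=0xDA
After byte 3 (0x3D): reg=0xBB
After byte 4 (0xF7): reg=0xE3
After byte 5 (0xF6): reg=0x6B
After byte 6 (0x00): reg=0x16
After byte 7 (0xFB): reg=0x8D

Answer: 0x8D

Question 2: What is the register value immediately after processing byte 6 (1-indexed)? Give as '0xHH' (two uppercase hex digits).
Answer: 0x16

Derivation:
After byte 1 (0xC2): reg=0x40
After byte 2 (0xDD): reg=0xDA
After byte 3 (0x3D): reg=0xBB
After byte 4 (0xF7): reg=0xE3
After byte 5 (0xF6): reg=0x6B
After byte 6 (0x00): reg=0x16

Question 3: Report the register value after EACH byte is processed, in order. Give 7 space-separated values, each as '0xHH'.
0x40 0xDA 0xBB 0xE3 0x6B 0x16 0x8D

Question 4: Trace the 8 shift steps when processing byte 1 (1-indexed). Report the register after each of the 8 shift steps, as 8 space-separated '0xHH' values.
Answer: 0x83 0x01 0x02 0x04 0x08 0x10 0x20 0x40

Derivation:
Register before byte 1: 0x00
After XOR with byte 0xC2: 0xC2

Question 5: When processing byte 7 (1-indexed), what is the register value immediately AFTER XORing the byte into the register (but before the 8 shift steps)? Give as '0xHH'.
Register before byte 7: 0x16
Byte 7: 0xFB
0x16 XOR 0xFB = 0xED

Answer: 0xED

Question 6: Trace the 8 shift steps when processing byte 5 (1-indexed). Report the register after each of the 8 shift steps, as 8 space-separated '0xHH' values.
Answer: 0x2A 0x54 0xA8 0x57 0xAE 0x5B 0xB6 0x6B

Derivation:
After byte 1 (0xC2): reg=0x40
After byte 2 (0xDD): reg=0xDA
After byte 3 (0x3D): reg=0xBB
After byte 4 (0xF7): reg=0xE3
Register before byte 5: 0xE3
After XOR with byte 0xF6: 0x15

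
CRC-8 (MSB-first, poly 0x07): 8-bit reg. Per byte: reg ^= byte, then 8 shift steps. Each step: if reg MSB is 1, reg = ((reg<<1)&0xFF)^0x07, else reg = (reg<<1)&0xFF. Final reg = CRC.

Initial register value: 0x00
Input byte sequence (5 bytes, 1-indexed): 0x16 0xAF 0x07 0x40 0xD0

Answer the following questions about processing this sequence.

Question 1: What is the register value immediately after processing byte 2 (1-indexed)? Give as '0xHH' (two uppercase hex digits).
Answer: 0x6D

Derivation:
After byte 1 (0x16): reg=0x62
After byte 2 (0xAF): reg=0x6D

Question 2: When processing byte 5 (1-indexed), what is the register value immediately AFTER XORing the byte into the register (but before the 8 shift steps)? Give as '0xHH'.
Answer: 0x60

Derivation:
Register before byte 5: 0xB0
Byte 5: 0xD0
0xB0 XOR 0xD0 = 0x60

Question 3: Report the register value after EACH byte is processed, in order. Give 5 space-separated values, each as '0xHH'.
0x62 0x6D 0x11 0xB0 0x27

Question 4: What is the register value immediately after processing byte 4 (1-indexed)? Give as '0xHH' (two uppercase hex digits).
After byte 1 (0x16): reg=0x62
After byte 2 (0xAF): reg=0x6D
After byte 3 (0x07): reg=0x11
After byte 4 (0x40): reg=0xB0

Answer: 0xB0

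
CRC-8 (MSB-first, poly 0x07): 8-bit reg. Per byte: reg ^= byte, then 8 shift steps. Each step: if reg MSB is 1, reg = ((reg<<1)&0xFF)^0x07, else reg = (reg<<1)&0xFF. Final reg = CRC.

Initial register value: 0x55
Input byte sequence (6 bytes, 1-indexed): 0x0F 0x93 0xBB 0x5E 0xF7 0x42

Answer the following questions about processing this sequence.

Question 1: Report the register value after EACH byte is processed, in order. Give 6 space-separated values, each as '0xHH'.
0x81 0x7E 0x55 0x31 0x5C 0x5A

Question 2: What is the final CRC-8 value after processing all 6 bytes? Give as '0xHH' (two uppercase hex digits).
Answer: 0x5A

Derivation:
After byte 1 (0x0F): reg=0x81
After byte 2 (0x93): reg=0x7E
After byte 3 (0xBB): reg=0x55
After byte 4 (0x5E): reg=0x31
After byte 5 (0xF7): reg=0x5C
After byte 6 (0x42): reg=0x5A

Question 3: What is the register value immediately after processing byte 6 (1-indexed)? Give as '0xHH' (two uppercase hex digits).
After byte 1 (0x0F): reg=0x81
After byte 2 (0x93): reg=0x7E
After byte 3 (0xBB): reg=0x55
After byte 4 (0x5E): reg=0x31
After byte 5 (0xF7): reg=0x5C
After byte 6 (0x42): reg=0x5A

Answer: 0x5A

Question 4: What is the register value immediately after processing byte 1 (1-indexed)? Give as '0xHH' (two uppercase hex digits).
Answer: 0x81

Derivation:
After byte 1 (0x0F): reg=0x81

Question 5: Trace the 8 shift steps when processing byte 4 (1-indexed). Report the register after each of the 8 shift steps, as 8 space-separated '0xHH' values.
After byte 1 (0x0F): reg=0x81
After byte 2 (0x93): reg=0x7E
After byte 3 (0xBB): reg=0x55
Register before byte 4: 0x55
After XOR with byte 0x5E: 0x0B

Answer: 0x16 0x2C 0x58 0xB0 0x67 0xCE 0x9B 0x31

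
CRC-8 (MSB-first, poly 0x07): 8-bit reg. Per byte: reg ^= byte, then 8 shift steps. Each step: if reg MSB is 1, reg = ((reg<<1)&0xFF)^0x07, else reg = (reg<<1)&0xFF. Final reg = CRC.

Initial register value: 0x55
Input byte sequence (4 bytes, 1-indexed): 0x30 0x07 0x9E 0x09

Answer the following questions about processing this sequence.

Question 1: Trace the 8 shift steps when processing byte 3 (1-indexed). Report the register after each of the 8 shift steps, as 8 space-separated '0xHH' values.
After byte 1 (0x30): reg=0x3C
After byte 2 (0x07): reg=0xA1
Register before byte 3: 0xA1
After XOR with byte 0x9E: 0x3F

Answer: 0x7E 0xFC 0xFF 0xF9 0xF5 0xED 0xDD 0xBD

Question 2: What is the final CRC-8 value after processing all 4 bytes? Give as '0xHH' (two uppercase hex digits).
Answer: 0x05

Derivation:
After byte 1 (0x30): reg=0x3C
After byte 2 (0x07): reg=0xA1
After byte 3 (0x9E): reg=0xBD
After byte 4 (0x09): reg=0x05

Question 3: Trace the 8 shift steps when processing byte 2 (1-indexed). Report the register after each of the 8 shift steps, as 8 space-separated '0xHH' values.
After byte 1 (0x30): reg=0x3C
Register before byte 2: 0x3C
After XOR with byte 0x07: 0x3B

Answer: 0x76 0xEC 0xDF 0xB9 0x75 0xEA 0xD3 0xA1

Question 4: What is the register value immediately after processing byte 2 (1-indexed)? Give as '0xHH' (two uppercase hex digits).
Answer: 0xA1

Derivation:
After byte 1 (0x30): reg=0x3C
After byte 2 (0x07): reg=0xA1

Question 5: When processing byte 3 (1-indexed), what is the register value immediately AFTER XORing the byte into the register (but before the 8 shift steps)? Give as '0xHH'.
Answer: 0x3F

Derivation:
Register before byte 3: 0xA1
Byte 3: 0x9E
0xA1 XOR 0x9E = 0x3F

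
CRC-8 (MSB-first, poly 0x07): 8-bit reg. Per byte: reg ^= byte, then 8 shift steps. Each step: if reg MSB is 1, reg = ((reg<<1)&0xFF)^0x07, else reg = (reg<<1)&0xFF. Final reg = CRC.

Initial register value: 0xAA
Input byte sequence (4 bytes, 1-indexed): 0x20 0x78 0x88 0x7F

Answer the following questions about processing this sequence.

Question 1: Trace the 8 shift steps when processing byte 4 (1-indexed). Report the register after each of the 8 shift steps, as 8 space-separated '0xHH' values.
After byte 1 (0x20): reg=0xBF
After byte 2 (0x78): reg=0x5B
After byte 3 (0x88): reg=0x37
Register before byte 4: 0x37
After XOR with byte 0x7F: 0x48

Answer: 0x90 0x27 0x4E 0x9C 0x3F 0x7E 0xFC 0xFF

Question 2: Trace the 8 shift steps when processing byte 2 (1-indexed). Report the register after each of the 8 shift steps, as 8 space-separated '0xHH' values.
Answer: 0x89 0x15 0x2A 0x54 0xA8 0x57 0xAE 0x5B

Derivation:
After byte 1 (0x20): reg=0xBF
Register before byte 2: 0xBF
After XOR with byte 0x78: 0xC7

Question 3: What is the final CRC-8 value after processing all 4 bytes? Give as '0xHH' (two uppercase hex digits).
Answer: 0xFF

Derivation:
After byte 1 (0x20): reg=0xBF
After byte 2 (0x78): reg=0x5B
After byte 3 (0x88): reg=0x37
After byte 4 (0x7F): reg=0xFF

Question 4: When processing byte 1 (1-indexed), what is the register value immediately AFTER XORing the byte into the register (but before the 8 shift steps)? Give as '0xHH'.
Register before byte 1: 0xAA
Byte 1: 0x20
0xAA XOR 0x20 = 0x8A

Answer: 0x8A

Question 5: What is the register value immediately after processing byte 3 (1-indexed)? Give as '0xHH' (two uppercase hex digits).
After byte 1 (0x20): reg=0xBF
After byte 2 (0x78): reg=0x5B
After byte 3 (0x88): reg=0x37

Answer: 0x37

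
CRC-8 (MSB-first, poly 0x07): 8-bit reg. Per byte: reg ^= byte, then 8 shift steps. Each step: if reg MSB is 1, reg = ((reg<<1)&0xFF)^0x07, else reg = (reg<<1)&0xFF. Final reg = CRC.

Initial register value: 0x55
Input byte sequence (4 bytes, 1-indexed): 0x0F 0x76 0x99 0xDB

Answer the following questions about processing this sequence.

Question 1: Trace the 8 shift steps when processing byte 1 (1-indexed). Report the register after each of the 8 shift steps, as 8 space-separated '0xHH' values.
Answer: 0xB4 0x6F 0xDE 0xBB 0x71 0xE2 0xC3 0x81

Derivation:
Register before byte 1: 0x55
After XOR with byte 0x0F: 0x5A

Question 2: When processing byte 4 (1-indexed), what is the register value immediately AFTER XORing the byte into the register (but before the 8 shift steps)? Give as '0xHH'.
Answer: 0x62

Derivation:
Register before byte 4: 0xB9
Byte 4: 0xDB
0xB9 XOR 0xDB = 0x62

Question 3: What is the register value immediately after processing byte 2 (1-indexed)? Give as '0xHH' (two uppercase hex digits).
Answer: 0xCB

Derivation:
After byte 1 (0x0F): reg=0x81
After byte 2 (0x76): reg=0xCB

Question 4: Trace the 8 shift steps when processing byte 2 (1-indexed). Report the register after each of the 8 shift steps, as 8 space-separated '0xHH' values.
Answer: 0xE9 0xD5 0xAD 0x5D 0xBA 0x73 0xE6 0xCB

Derivation:
After byte 1 (0x0F): reg=0x81
Register before byte 2: 0x81
After XOR with byte 0x76: 0xF7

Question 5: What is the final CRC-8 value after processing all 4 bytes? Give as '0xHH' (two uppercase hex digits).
After byte 1 (0x0F): reg=0x81
After byte 2 (0x76): reg=0xCB
After byte 3 (0x99): reg=0xB9
After byte 4 (0xDB): reg=0x29

Answer: 0x29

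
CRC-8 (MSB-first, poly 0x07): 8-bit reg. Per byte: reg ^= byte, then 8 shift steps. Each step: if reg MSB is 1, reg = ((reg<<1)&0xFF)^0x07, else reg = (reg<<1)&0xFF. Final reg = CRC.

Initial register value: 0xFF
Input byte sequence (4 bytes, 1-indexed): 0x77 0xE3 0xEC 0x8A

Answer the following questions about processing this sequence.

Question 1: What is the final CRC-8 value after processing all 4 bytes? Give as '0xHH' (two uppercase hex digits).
After byte 1 (0x77): reg=0xB1
After byte 2 (0xE3): reg=0xB9
After byte 3 (0xEC): reg=0xAC
After byte 4 (0x8A): reg=0xF2

Answer: 0xF2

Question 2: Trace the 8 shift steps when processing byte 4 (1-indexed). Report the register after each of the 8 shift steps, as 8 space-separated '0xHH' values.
Answer: 0x4C 0x98 0x37 0x6E 0xDC 0xBF 0x79 0xF2

Derivation:
After byte 1 (0x77): reg=0xB1
After byte 2 (0xE3): reg=0xB9
After byte 3 (0xEC): reg=0xAC
Register before byte 4: 0xAC
After XOR with byte 0x8A: 0x26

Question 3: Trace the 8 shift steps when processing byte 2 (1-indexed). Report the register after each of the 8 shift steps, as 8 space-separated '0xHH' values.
After byte 1 (0x77): reg=0xB1
Register before byte 2: 0xB1
After XOR with byte 0xE3: 0x52

Answer: 0xA4 0x4F 0x9E 0x3B 0x76 0xEC 0xDF 0xB9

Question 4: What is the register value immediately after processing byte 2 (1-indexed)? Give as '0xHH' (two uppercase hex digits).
Answer: 0xB9

Derivation:
After byte 1 (0x77): reg=0xB1
After byte 2 (0xE3): reg=0xB9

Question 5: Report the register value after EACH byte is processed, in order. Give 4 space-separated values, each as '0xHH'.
0xB1 0xB9 0xAC 0xF2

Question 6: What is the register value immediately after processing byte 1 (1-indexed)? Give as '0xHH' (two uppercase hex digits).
Answer: 0xB1

Derivation:
After byte 1 (0x77): reg=0xB1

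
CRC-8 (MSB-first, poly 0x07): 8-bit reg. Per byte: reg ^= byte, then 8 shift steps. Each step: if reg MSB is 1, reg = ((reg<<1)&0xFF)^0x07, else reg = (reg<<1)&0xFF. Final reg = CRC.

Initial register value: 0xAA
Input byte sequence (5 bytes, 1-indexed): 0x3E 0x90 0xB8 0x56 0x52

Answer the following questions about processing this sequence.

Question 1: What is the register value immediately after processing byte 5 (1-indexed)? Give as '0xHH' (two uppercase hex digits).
After byte 1 (0x3E): reg=0xE5
After byte 2 (0x90): reg=0x4C
After byte 3 (0xB8): reg=0xC2
After byte 4 (0x56): reg=0xE5
After byte 5 (0x52): reg=0x0C

Answer: 0x0C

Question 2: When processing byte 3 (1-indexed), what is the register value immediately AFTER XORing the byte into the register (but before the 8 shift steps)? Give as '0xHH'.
Answer: 0xF4

Derivation:
Register before byte 3: 0x4C
Byte 3: 0xB8
0x4C XOR 0xB8 = 0xF4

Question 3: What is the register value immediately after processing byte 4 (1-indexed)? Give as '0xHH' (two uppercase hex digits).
Answer: 0xE5

Derivation:
After byte 1 (0x3E): reg=0xE5
After byte 2 (0x90): reg=0x4C
After byte 3 (0xB8): reg=0xC2
After byte 4 (0x56): reg=0xE5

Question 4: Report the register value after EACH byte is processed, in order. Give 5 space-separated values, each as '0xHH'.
0xE5 0x4C 0xC2 0xE5 0x0C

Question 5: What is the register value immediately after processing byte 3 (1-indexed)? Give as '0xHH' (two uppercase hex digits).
After byte 1 (0x3E): reg=0xE5
After byte 2 (0x90): reg=0x4C
After byte 3 (0xB8): reg=0xC2

Answer: 0xC2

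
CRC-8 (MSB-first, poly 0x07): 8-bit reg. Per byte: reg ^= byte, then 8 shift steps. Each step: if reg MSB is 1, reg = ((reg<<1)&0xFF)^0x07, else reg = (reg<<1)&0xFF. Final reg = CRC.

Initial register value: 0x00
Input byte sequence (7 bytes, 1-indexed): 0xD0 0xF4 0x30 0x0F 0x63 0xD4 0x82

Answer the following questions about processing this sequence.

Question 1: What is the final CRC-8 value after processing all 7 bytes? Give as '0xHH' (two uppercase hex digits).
Answer: 0x12

Derivation:
After byte 1 (0xD0): reg=0x3E
After byte 2 (0xF4): reg=0x78
After byte 3 (0x30): reg=0xFF
After byte 4 (0x0F): reg=0xDE
After byte 5 (0x63): reg=0x3A
After byte 6 (0xD4): reg=0x84
After byte 7 (0x82): reg=0x12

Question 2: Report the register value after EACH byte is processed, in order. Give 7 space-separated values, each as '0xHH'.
0x3E 0x78 0xFF 0xDE 0x3A 0x84 0x12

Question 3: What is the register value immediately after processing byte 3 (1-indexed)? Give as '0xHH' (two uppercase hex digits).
After byte 1 (0xD0): reg=0x3E
After byte 2 (0xF4): reg=0x78
After byte 3 (0x30): reg=0xFF

Answer: 0xFF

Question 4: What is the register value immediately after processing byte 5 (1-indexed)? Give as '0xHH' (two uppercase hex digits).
Answer: 0x3A

Derivation:
After byte 1 (0xD0): reg=0x3E
After byte 2 (0xF4): reg=0x78
After byte 3 (0x30): reg=0xFF
After byte 4 (0x0F): reg=0xDE
After byte 5 (0x63): reg=0x3A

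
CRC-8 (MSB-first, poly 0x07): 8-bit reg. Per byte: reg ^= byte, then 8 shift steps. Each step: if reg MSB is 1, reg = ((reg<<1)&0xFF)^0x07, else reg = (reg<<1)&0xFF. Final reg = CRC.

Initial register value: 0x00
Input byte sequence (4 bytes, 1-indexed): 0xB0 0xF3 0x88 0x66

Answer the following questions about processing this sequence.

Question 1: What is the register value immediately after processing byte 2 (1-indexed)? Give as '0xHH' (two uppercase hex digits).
Answer: 0x98

Derivation:
After byte 1 (0xB0): reg=0x19
After byte 2 (0xF3): reg=0x98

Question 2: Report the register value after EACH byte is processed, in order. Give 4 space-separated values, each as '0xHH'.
0x19 0x98 0x70 0x62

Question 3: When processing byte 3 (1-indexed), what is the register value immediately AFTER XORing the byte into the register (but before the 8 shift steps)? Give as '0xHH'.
Register before byte 3: 0x98
Byte 3: 0x88
0x98 XOR 0x88 = 0x10

Answer: 0x10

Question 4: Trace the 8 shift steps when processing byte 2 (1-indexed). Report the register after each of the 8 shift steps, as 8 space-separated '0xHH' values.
Answer: 0xD3 0xA1 0x45 0x8A 0x13 0x26 0x4C 0x98

Derivation:
After byte 1 (0xB0): reg=0x19
Register before byte 2: 0x19
After XOR with byte 0xF3: 0xEA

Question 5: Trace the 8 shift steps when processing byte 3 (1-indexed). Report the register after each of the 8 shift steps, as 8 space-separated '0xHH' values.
After byte 1 (0xB0): reg=0x19
After byte 2 (0xF3): reg=0x98
Register before byte 3: 0x98
After XOR with byte 0x88: 0x10

Answer: 0x20 0x40 0x80 0x07 0x0E 0x1C 0x38 0x70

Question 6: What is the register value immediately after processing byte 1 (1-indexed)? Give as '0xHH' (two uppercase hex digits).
Answer: 0x19

Derivation:
After byte 1 (0xB0): reg=0x19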